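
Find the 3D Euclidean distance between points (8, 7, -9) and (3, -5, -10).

√(Σ(x_i - y_i)²) = √((8 - 3)² + (7 - (-5))² + (-9 - (-10))²)
= √(5² + 12² + 1²) = √(25 + 144 + 1) = √170 ≈ 13.0384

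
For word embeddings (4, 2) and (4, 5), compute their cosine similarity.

With u = (4, 2), v = (4, 5):
u·v = 4·4 + 2·5 = 16 + 10 = 26.
|u| = √(4² + 2²) = √20, |v| = √(4² + 5²) = √41, so |u||v| = √(20·41) = √820.
cos θ = (u·v)/(|u||v|) = 26/√820 ≈ 0.908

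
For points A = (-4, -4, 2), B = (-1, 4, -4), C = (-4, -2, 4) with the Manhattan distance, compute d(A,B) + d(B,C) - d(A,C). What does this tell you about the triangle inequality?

d(A,B) = 3 + 8 + 6 = 17, d(B,C) = 3 + 6 + 8 = 17, d(A,C) = 0 + 2 + 2 = 4.
d(A,B) + d(B,C) - d(A,C) = 17 + 17 - 4 = 34 - 4 = 30. This is ≥ 0, so the triangle inequality holds for these points.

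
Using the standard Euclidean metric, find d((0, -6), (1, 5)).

√(Σ(x_i - y_i)²) = √((0 - 1)² + (-6 - 5)²)
= √((-1)² + (-11)²) = √(1 + 121) = √122 ≈ 11.0454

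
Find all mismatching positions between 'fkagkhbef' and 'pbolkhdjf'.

Differing positions: 1, 2, 3, 4, 7, 8. Hamming distance = 6.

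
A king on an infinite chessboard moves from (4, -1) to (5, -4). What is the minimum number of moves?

max(|x_i - y_i|) = max(|4 - 5|, |-1 - (-4)|) = max(1, 3) = 3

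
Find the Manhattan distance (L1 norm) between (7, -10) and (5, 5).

Σ|x_i - y_i| = |7 - 5| + |-10 - 5| = 2 + 15 = 17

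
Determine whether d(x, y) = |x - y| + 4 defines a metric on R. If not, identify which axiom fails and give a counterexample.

No. d fails identity of indiscernibles (specifically d(x,x) = 0): d(7, 7) = |7 - 7| + 4 = 0 + 4 = 4 ≠ 0.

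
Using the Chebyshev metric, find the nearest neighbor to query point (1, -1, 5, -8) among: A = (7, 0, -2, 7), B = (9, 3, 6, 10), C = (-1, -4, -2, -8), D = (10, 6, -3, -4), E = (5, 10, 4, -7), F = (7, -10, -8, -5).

Distances: d(A) = 15, d(B) = 18, d(C) = 7, d(D) = 9, d(E) = 11, d(F) = 13. Nearest: C = (-1, -4, -2, -8) with distance 7.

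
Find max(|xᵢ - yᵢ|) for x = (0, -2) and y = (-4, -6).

max(|x_i - y_i|) = max(|0 - (-4)|, |-2 - (-6)|) = max(4, 4) = 4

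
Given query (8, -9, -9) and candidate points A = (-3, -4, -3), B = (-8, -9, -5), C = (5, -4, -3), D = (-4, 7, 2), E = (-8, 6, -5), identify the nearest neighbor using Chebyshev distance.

Distances: d(A) = 11, d(B) = 16, d(C) = 6, d(D) = 16, d(E) = 16. Nearest: C = (5, -4, -3) with distance 6.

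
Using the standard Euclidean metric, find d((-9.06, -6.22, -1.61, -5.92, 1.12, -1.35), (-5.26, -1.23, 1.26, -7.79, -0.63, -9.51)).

√(Σ(x_i - y_i)²) = √((-9.06 - (-5.26))² + (-6.22 - (-1.23))² + (-1.61 - 1.26)² + (-5.92 - (-7.79))² + (1.12 - (-0.63))² + (-1.35 - (-9.51))²)
= √((-3.8)² + (-4.99)² + (-2.87)² + 1.87² + 1.75² + 8.16²) = √(14.44 + 24.9001 + 8.2369 + 3.4969 + 3.0625 + 66.5856) = √120.722 ≈ 10.9874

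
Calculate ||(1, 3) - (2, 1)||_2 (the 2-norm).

(Σ|x_i - y_i|^2)^(1/2) = (|1 - 2|^2 + |3 - 1|^2)^(1/2)
= (1^2 + 2^2)^(1/2) = (1 + 4)^(1/2) = (5)^(1/2) ≈ 2.2361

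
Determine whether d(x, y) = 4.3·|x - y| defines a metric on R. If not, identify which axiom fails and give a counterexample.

Yes. Since |x - y| is a metric on R and 4.3 > 0, the positive scalar multiple 4.3·|x - y| is also a metric: scaling by a positive constant preserves non-negativity, identity (d=0 ⟺ |x-y|=0 ⟺ x=y), symmetry, and the triangle inequality.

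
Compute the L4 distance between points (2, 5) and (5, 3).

(Σ|x_i - y_i|^4)^(1/4) = (|2 - 5|^4 + |5 - 3|^4)^(1/4)
= (3^4 + 2^4)^(1/4) = (81 + 16)^(1/4) = (97)^(1/4) ≈ 3.1383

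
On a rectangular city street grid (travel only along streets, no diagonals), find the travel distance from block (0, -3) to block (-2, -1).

Σ|x_i - y_i| = |0 - (-2)| + |-3 - (-1)| = 2 + 2 = 4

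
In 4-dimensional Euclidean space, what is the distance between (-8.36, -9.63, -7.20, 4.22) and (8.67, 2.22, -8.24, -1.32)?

√(Σ(x_i - y_i)²) = √((-8.36 - 8.67)² + (-9.63 - 2.22)² + (-7.2 - (-8.24))² + (4.22 - (-1.32))²)
= √((-17.03)² + (-11.85)² + 1.04² + 5.54²) = √(290.0209 + 140.4225 + 1.0816 + 30.6916) = √462.2166 ≈ 21.4992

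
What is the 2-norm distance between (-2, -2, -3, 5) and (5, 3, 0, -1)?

(Σ|x_i - y_i|^2)^(1/2) = (|-2 - 5|^2 + |-2 - 3|^2 + |-3 - 0|^2 + |5 - (-1)|^2)^(1/2)
= (7^2 + 5^2 + 3^2 + 6^2)^(1/2) = (49 + 25 + 9 + 36)^(1/2) = (119)^(1/2) ≈ 10.9087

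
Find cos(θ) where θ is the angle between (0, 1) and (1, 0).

With u = (0, 1), v = (1, 0):
u·v = 0·1 + 1·0 = 0 + 0 = 0.
|u| = √(0² + 1²) = √1, |v| = √(1² + 0²) = √1, so |u||v| = √(1·1) = √1 = 1.
cos θ = (u·v)/(|u||v|) = 0/1 = 0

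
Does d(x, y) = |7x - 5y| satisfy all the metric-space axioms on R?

No. d fails symmetry: d(8, 7) = |7·8 - 5·7| = |21| = 21, but d(7, 8) = |7·7 - 5·8| = |9| = 9. Since 21 ≠ 9, d(x,y) ≠ d(y,x) in general.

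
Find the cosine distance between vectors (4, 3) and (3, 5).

With u = (4, 3), v = (3, 5):
u·v = 4·3 + 3·5 = 12 + 15 = 27.
|u| = √(4² + 3²) = √25, |v| = √(3² + 5²) = √34, so |u||v| = √(25·34) = √850.
cos θ = (u·v)/(|u||v|) = 27/√850 ≈ 0.9261
Cosine distance = 1 - cos θ ≈ 1 - 0.9261 = 0.0739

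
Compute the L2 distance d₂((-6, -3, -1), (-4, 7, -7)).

√(Σ(x_i - y_i)²) = √((-6 - (-4))² + (-3 - 7)² + (-1 - (-7))²)
= √((-2)² + (-10)² + 6²) = √(4 + 100 + 36) = √140 ≈ 11.8322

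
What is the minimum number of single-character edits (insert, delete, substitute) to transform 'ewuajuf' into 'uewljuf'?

Let D[i][j] be the edit distance between the first i characters of 'ewuajuf' and the first j characters of 'uewljuf', with D[i][0] = i, D[0][j] = j, and D[i][j] = D[i-1][j-1] if the characters match, else 1 + min(D[i-1][j], D[i][j-1], D[i-1][j-1]). Filling the table (rows: prefixes of 'ewuajuf', columns: prefixes of 'uewljuf'):
     ε  u  e  w  l  j  u  f
  ε  0  1  2  3  4  5  6  7
  e  1  1  1  2  3  4  5  6
  w  2  2  2  1  2  3  4  5
  u  3  2  3  2  2  3  3  4
  a  4  3  3  3  3  3  4  4
  j  5  4  4  4  4  3  4  5
  u  6  5  5  5  5  4  3  4
  f  7  6  6  6  6  5  4  3
The bottom-right entry gives D[7][7] = 3, so no sequence of fewer than 3 edits works. Backtracking through the table gives one optimal edit sequence (3 edits):
  ewuajuf → uewuajuf (ins u @1)
  uewuajuf → uewajuf (del u @4)
  uewajuf → uewljuf (sub a→l @4)
Edit distance = 3.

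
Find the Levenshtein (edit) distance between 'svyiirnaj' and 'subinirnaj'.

Let D[i][j] be the edit distance between the first i characters of 'svyiirnaj' and the first j characters of 'subinirnaj', with D[i][0] = i, D[0][j] = j, and D[i][j] = D[i-1][j-1] if the characters match, else 1 + min(D[i-1][j], D[i][j-1], D[i-1][j-1]). Filling the table (rows: prefixes of 'svyiirnaj', columns: prefixes of 'subinirnaj'):
     ε  s  u  b  i  n  i  r  n  a  j
  ε  0  1  2  3  4  5  6  7  8  9 10
  s  1  0  1  2  3  4  5  6  7  8  9
  v  2  1  1  2  3  4  5  6  7  8  9
  y  3  2  2  2  3  4  5  6  7  8  9
  i  4  3  3  3  2  3  4  5  6  7  8
  i  5  4  4  4  3  3  3  4  5  6  7
  r  6  5  5  5  4  4  4  3  4  5  6
  n  7  6  6  6  5  4  5  4  3  4  5
  a  8  7  7  7  6  5  5  5  4  3  4
  j  9  8  8  8  7  6  6  6  5  4  3
The bottom-right entry gives D[9][10] = 3, so no sequence of fewer than 3 edits works. Backtracking through the table gives one optimal edit sequence (3 edits):
  svyiirnaj → suyiirnaj (sub v→u @2)
  suyiirnaj → subiirnaj (sub y→b @3)
  subiirnaj → subinirnaj (ins n @5)
Edit distance = 3.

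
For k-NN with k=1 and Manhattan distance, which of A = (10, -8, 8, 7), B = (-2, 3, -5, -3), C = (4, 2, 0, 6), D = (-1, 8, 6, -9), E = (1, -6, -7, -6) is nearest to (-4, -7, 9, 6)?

Distances: d(A) = 17, d(B) = 35, d(C) = 26, d(D) = 36, d(E) = 34. Nearest: A = (10, -8, 8, 7) with distance 17.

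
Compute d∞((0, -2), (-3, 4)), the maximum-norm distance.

max(|x_i - y_i|) = max(|0 - (-3)|, |-2 - 4|) = max(3, 6) = 6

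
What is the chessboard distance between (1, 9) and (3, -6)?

max(|x_i - y_i|) = max(|1 - 3|, |9 - (-6)|) = max(2, 15) = 15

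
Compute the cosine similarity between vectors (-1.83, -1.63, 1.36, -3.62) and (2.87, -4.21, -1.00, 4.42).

With u = (-1.83, -1.63, 1.36, -3.62), v = (2.87, -4.21, -1.00, 4.42):
u·v = (-1.83)·2.87 + (-1.63)·(-4.21) + 1.36·(-1) + (-3.62)·4.42 = (-5.2521) + 6.8623 + (-1.36) + (-16.0004) = -15.7502.
|u| = √((-1.83)² + (-1.63)² + 1.36² + (-3.62)²) = √(3.3489 + 2.6569 + 1.8496 + 13.1044) = √20.9598, |v| = √(2.87² + (-4.21)² + (-1)² + 4.42²) = √(8.2369 + 17.7241 + 1 + 19.5364) = √46.4974.
cos θ = (u·v)/(|u||v|) = -15.7502/(√20.9598·√46.4974) ≈ -0.5045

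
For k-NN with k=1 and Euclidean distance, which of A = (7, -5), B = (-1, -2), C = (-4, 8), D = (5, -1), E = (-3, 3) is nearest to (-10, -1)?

Distances: d(A) ≈ 17.4642, d(B) ≈ 9.0554, d(C) ≈ 10.8167, d(D) = 15, d(E) ≈ 8.0623. Nearest: E = (-3, 3) with distance 8.0623.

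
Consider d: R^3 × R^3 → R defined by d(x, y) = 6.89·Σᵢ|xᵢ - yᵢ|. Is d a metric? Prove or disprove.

Yes. The L1 (Manhattan) norm induces a metric on R^3, and multiplying a metric by a positive constant 6.89 > 0 preserves all four axioms: non-negativity (6.89·||x-y|| ≥ 0), identity (6.89·||x-y|| = 0 ⟺ ||x-y|| = 0 ⟺ x = y), symmetry (||x-y|| = ||y-x||), and the triangle inequality (6.89·||x-z|| ≤ 6.89·||x-y|| + 6.89·||y-z||). So d is a metric.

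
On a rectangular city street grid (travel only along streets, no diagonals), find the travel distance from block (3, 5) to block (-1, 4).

Σ|x_i - y_i| = |3 - (-1)| + |5 - 4| = 4 + 1 = 5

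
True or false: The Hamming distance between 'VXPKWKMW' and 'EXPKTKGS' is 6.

Differing positions: 1, 5, 7, 8. Hamming distance = 4, so the claim that d_H = 6 is false.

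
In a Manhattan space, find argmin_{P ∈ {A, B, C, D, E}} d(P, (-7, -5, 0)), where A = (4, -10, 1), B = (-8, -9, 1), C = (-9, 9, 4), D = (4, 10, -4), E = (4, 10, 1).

Distances: d(A) = 17, d(B) = 6, d(C) = 20, d(D) = 30, d(E) = 27. Nearest: B = (-8, -9, 1) with distance 6.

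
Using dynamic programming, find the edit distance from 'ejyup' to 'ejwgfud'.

Let D[i][j] be the edit distance between the first i characters of 'ejyup' and the first j characters of 'ejwgfud', with D[i][0] = i, D[0][j] = j, and D[i][j] = D[i-1][j-1] if the characters match, else 1 + min(D[i-1][j], D[i][j-1], D[i-1][j-1]). Filling the table (rows: prefixes of 'ejyup', columns: prefixes of 'ejwgfud'):
     ε  e  j  w  g  f  u  d
  ε  0  1  2  3  4  5  6  7
  e  1  0  1  2  3  4  5  6
  j  2  1  0  1  2  3  4  5
  y  3  2  1  1  2  3  4  5
  u  4  3  2  2  2  3  3  4
  p  5  4  3  3  3  3  4  4
The bottom-right entry gives D[5][7] = 4, so no sequence of fewer than 4 edits works. Backtracking through the table gives one optimal edit sequence (4 edits):
  ejyup → ejwyup (ins w @3)
  ejwyup → ejwgyup (ins g @4)
  ejwgyup → ejwgfup (sub y→f @5)
  ejwgfup → ejwgfud (sub p→d @7)
Edit distance = 4.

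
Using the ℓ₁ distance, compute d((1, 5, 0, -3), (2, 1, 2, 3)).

Σ|x_i - y_i| = |1 - 2| + |5 - 1| + |0 - 2| + |-3 - 3| = 1 + 4 + 2 + 6 = 13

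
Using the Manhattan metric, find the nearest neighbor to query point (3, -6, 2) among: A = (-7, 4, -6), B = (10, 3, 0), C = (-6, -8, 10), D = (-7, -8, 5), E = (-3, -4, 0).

Distances: d(A) = 28, d(B) = 18, d(C) = 19, d(D) = 15, d(E) = 10. Nearest: E = (-3, -4, 0) with distance 10.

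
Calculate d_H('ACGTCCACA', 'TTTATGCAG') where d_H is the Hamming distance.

Differing positions: 1, 2, 3, 4, 5, 6, 7, 8, 9. Hamming distance = 9.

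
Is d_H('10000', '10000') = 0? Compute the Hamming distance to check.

Differing positions: none. Hamming distance = 0, so the claim is true.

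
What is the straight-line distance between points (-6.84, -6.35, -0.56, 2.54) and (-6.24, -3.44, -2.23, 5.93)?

√(Σ(x_i - y_i)²) = √((-6.84 - (-6.24))² + (-6.35 - (-3.44))² + (-0.56 - (-2.23))² + (2.54 - 5.93)²)
= √((-0.6)² + (-2.91)² + 1.67² + (-3.39)²) = √(0.36 + 8.4681 + 2.7889 + 11.4921) = √23.1091 ≈ 4.8072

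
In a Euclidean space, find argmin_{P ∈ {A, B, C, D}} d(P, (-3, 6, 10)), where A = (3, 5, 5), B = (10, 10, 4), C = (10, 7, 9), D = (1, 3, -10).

Distances: d(A) ≈ 7.874, d(B) ≈ 14.8661, d(C) ≈ 13.0767, d(D) ≈ 20.6155. Nearest: A = (3, 5, 5) with distance 7.874.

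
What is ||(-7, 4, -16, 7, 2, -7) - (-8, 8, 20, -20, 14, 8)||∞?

max(|x_i - y_i|) = max(|-7 - (-8)|, |4 - 8|, |-16 - 20|, |7 - (-20)|, |2 - 14|, |-7 - 8|) = max(1, 4, 36, 27, 12, 15) = 36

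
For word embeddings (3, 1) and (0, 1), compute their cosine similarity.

With u = (3, 1), v = (0, 1):
u·v = 3·0 + 1·1 = 0 + 1 = 1.
|u| = √(3² + 1²) = √10, |v| = √(0² + 1²) = √1, so |u||v| = √(10·1) = √10.
cos θ = (u·v)/(|u||v|) = 1/√10 ≈ 0.3162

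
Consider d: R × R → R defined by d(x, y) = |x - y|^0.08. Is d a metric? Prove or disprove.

Yes. With 0 < p = 0.08 ≤ 1, d(x,y) = |x-y|^0.08 is a metric on R. Non-negativity and symmetry are immediate; |x-y|^0.08 = 0 ⟺ |x-y| = 0 ⟺ x = y. For the triangle inequality, the function t ↦ t^0.08 is subadditive on [0,∞) when p ≤ 1, so |x-z|^0.08 ≤ (|x-y| + |y-z|)^0.08 ≤ |x-y|^0.08 + |y-z|^0.08.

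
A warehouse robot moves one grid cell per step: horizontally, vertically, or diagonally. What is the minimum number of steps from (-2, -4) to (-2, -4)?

max(|x_i - y_i|) = max(|-2 - (-2)|, |-4 - (-4)|) = max(0, 0) = 0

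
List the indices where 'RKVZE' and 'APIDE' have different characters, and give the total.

Differing positions: 1, 2, 3, 4. Hamming distance = 4.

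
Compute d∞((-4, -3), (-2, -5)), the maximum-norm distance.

max(|x_i - y_i|) = max(|-4 - (-2)|, |-3 - (-5)|) = max(2, 2) = 2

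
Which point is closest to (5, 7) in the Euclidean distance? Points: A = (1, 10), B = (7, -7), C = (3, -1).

Distances: d(A) = 5, d(B) ≈ 14.1421, d(C) ≈ 8.2462. Nearest: A = (1, 10) with distance 5.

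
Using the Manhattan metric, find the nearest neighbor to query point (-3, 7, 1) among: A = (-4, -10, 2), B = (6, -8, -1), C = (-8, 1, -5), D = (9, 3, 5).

Distances: d(A) = 19, d(B) = 26, d(C) = 17, d(D) = 20. Nearest: C = (-8, 1, -5) with distance 17.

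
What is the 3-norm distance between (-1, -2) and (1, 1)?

(Σ|x_i - y_i|^3)^(1/3) = (|-1 - 1|^3 + |-2 - 1|^3)^(1/3)
= (2^3 + 3^3)^(1/3) = (8 + 27)^(1/3) = (35)^(1/3) ≈ 3.2711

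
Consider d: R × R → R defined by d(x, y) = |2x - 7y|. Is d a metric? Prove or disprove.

No. d fails symmetry: d(4, 6) = |2·4 - 7·6| = |-34| = 34, but d(6, 4) = |2·6 - 7·4| = |-16| = 16. Since 34 ≠ 16, d(x,y) ≠ d(y,x) in general.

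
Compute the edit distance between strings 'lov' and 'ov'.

Let D[i][j] be the edit distance between the first i characters of 'lov' and the first j characters of 'ov', with D[i][0] = i, D[0][j] = j, and D[i][j] = D[i-1][j-1] if the characters match, else 1 + min(D[i-1][j], D[i][j-1], D[i-1][j-1]). Filling the table (rows: prefixes of 'lov', columns: prefixes of 'ov'):
     ε  o  v
  ε  0  1  2
  l  1  1  2
  o  2  1  2
  v  3  2  1
The bottom-right entry gives D[3][2] = 1, so no sequence of fewer than 1 edit works. Backtracking through the table gives one optimal edit sequence (1 edit):
  lov → ov (del l @1)
Edit distance = 1.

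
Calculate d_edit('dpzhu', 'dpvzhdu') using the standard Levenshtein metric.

Let D[i][j] be the edit distance between the first i characters of 'dpzhu' and the first j characters of 'dpvzhdu', with D[i][0] = i, D[0][j] = j, and D[i][j] = D[i-1][j-1] if the characters match, else 1 + min(D[i-1][j], D[i][j-1], D[i-1][j-1]). Filling the table (rows: prefixes of 'dpzhu', columns: prefixes of 'dpvzhdu'):
     ε  d  p  v  z  h  d  u
  ε  0  1  2  3  4  5  6  7
  d  1  0  1  2  3  4  5  6
  p  2  1  0  1  2  3  4  5
  z  3  2  1  1  1  2  3  4
  h  4  3  2  2  2  1  2  3
  u  5  4  3  3  3  2  2  2
The bottom-right entry gives D[5][7] = 2, so no sequence of fewer than 2 edits works. Backtracking through the table gives one optimal edit sequence (2 edits):
  dpzhu → dpvzhu (ins v @3)
  dpvzhu → dpvzhdu (ins d @6)
Edit distance = 2.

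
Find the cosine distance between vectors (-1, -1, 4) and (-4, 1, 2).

With u = (-1, -1, 4), v = (-4, 1, 2):
u·v = (-1)·(-4) + (-1)·1 + 4·2 = 4 + (-1) + 8 = 11.
|u| = √((-1)² + (-1)² + 4²) = √18, |v| = √((-4)² + 1² + 2²) = √21, so |u||v| = √(18·21) = √378.
cos θ = (u·v)/(|u||v|) = 11/√378 ≈ 0.5658
Cosine distance = 1 - cos θ ≈ 1 - 0.5658 = 0.4342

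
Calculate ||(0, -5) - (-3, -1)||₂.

√(Σ(x_i - y_i)²) = √((0 - (-3))² + (-5 - (-1))²)
= √(3² + (-4)²) = √(9 + 16) = √25 = 5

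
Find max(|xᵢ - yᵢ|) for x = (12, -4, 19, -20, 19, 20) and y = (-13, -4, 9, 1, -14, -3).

max(|x_i - y_i|) = max(|12 - (-13)|, |-4 - (-4)|, |19 - 9|, |-20 - 1|, |19 - (-14)|, |20 - (-3)|) = max(25, 0, 10, 21, 33, 23) = 33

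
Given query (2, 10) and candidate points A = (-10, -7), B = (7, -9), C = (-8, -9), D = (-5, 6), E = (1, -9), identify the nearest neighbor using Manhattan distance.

Distances: d(A) = 29, d(B) = 24, d(C) = 29, d(D) = 11, d(E) = 20. Nearest: D = (-5, 6) with distance 11.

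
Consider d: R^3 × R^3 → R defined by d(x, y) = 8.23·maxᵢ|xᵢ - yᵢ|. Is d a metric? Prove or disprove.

Yes. The L∞ (Chebyshev) norm induces a metric on R^3, and multiplying a metric by a positive constant 8.23 > 0 preserves all four axioms: non-negativity (8.23·||x-y|| ≥ 0), identity (8.23·||x-y|| = 0 ⟺ ||x-y|| = 0 ⟺ x = y), symmetry (||x-y|| = ||y-x||), and the triangle inequality (8.23·||x-z|| ≤ 8.23·||x-y|| + 8.23·||y-z||). So d is a metric.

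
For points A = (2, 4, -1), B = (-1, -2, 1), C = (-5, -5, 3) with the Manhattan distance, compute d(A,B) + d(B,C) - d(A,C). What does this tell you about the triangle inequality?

d(A,B) = 3 + 6 + 2 = 11, d(B,C) = 4 + 3 + 2 = 9, d(A,C) = 7 + 9 + 4 = 20.
d(A,B) + d(B,C) - d(A,C) = 11 + 9 - 20 = 20 - 20 = 0. This is ≥ 0, so the triangle inequality holds for these points.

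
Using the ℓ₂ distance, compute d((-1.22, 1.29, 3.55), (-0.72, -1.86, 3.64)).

(Σ|x_i - y_i|^2)^(1/2) = (|-1.22 - (-0.72)|^2 + |1.29 - (-1.86)|^2 + |3.55 - 3.64|^2)^(1/2)
= (0.5^2 + 3.15^2 + 0.09^2)^(1/2) = (0.25 + 9.9225 + 0.0081)^(1/2) = (10.1806)^(1/2) ≈ 3.1907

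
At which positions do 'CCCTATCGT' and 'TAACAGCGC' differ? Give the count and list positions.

Differing positions: 1, 2, 3, 4, 6, 9. Hamming distance = 6.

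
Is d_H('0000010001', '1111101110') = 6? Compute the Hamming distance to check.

Differing positions: 1, 2, 3, 4, 5, 6, 7, 8, 9, 10. Hamming distance = 10, so the claim that d_H = 6 is false.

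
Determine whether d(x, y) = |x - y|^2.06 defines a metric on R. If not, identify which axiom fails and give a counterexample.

No. d(x,y) = |x-y|^2.06 fails the triangle inequality since p = 2.06 > 1. Counterexample: x = -5, y = -3, z = 5. d(x,z) = |-5 - 5|^2.06 = 10^2.06 ≈ 114.8154, but d(x,y) + d(y,z) = 2^2.06 + 8^2.06 ≈ 4.1699 + 72.5046 = 76.6745. Since 114.8154 > 76.6745, the triangle inequality is violated.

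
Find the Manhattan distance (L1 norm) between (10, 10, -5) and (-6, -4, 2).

Σ|x_i - y_i| = |10 - (-6)| + |10 - (-4)| + |-5 - 2| = 16 + 14 + 7 = 37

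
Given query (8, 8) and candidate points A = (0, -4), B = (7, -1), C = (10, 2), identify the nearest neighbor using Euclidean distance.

Distances: d(A) ≈ 14.4222, d(B) ≈ 9.0554, d(C) ≈ 6.3246. Nearest: C = (10, 2) with distance 6.3246.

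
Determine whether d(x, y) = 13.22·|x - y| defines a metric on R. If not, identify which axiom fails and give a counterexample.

Yes. Since |x - y| is a metric on R and 13.22 > 0, the positive scalar multiple 13.22·|x - y| is also a metric: scaling by a positive constant preserves non-negativity, identity (d=0 ⟺ |x-y|=0 ⟺ x=y), symmetry, and the triangle inequality.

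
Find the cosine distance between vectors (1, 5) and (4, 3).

With u = (1, 5), v = (4, 3):
u·v = 1·4 + 5·3 = 4 + 15 = 19.
|u| = √(1² + 5²) = √26, |v| = √(4² + 3²) = √25, so |u||v| = √(26·25) = √650.
cos θ = (u·v)/(|u||v|) = 19/√650 ≈ 0.7452
Cosine distance = 1 - cos θ ≈ 1 - 0.7452 = 0.2548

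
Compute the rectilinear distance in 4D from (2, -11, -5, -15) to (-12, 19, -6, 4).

Σ|x_i - y_i| = |2 - (-12)| + |-11 - 19| + |-5 - (-6)| + |-15 - 4| = 14 + 30 + 1 + 19 = 64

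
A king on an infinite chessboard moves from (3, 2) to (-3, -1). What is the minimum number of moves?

max(|x_i - y_i|) = max(|3 - (-3)|, |2 - (-1)|) = max(6, 3) = 6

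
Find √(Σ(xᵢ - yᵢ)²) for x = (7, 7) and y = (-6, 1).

√(Σ(x_i - y_i)²) = √((7 - (-6))² + (7 - 1)²)
= √(13² + 6²) = √(169 + 36) = √205 ≈ 14.3178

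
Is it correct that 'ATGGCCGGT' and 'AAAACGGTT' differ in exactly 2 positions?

Differing positions: 2, 3, 4, 6, 8. Hamming distance = 5, so the claim that d_H = 2 is false.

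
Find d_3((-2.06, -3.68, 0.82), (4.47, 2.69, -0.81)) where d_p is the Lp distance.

(Σ|x_i - y_i|^3)^(1/3) = (|-2.06 - 4.47|^3 + |-3.68 - 2.69|^3 + |0.82 - (-0.81)|^3)^(1/3)
= (6.53^3 + 6.37^3 + 1.63^3)^(1/3) ≈ (278.4451 + 258.4749 + 4.3307)^(1/3) = (541.2507)^(1/3) ≈ 8.1495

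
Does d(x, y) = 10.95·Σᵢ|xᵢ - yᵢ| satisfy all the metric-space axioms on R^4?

Yes. The L1 (Manhattan) norm induces a metric on R^4, and multiplying a metric by a positive constant 10.95 > 0 preserves all four axioms: non-negativity (10.95·||x-y|| ≥ 0), identity (10.95·||x-y|| = 0 ⟺ ||x-y|| = 0 ⟺ x = y), symmetry (||x-y|| = ||y-x||), and the triangle inequality (10.95·||x-z|| ≤ 10.95·||x-y|| + 10.95·||y-z||). So d is a metric.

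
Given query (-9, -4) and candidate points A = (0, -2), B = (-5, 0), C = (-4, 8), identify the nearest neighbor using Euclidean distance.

Distances: d(A) ≈ 9.2195, d(B) ≈ 5.6569, d(C) = 13. Nearest: B = (-5, 0) with distance 5.6569.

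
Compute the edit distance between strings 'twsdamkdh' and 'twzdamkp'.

Let D[i][j] be the edit distance between the first i characters of 'twsdamkdh' and the first j characters of 'twzdamkp', with D[i][0] = i, D[0][j] = j, and D[i][j] = D[i-1][j-1] if the characters match, else 1 + min(D[i-1][j], D[i][j-1], D[i-1][j-1]). Filling the table (rows: prefixes of 'twsdamkdh', columns: prefixes of 'twzdamkp'):
     ε  t  w  z  d  a  m  k  p
  ε  0  1  2  3  4  5  6  7  8
  t  1  0  1  2  3  4  5  6  7
  w  2  1  0  1  2  3  4  5  6
  s  3  2  1  1  2  3  4  5  6
  d  4  3  2  2  1  2  3  4  5
  a  5  4  3  3  2  1  2  3  4
  m  6  5  4  4  3  2  1  2  3
  k  7  6  5  5  4  3  2  1  2
  d  8  7  6  6  5  4  3  2  2
  h  9  8  7  7  6  5  4  3  3
The bottom-right entry gives D[9][8] = 3, so no sequence of fewer than 3 edits works. Backtracking through the table gives one optimal edit sequence (3 edits):
  twsdamkdh → twzdamkdh (sub s→z @3)
  twzdamkdh → twzdamkh (del d @8)
  twzdamkh → twzdamkp (sub h→p @8)
Edit distance = 3.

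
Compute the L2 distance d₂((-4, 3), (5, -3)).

√(Σ(x_i - y_i)²) = √((-4 - 5)² + (3 - (-3))²)
= √((-9)² + 6²) = √(81 + 36) = √117 ≈ 10.8167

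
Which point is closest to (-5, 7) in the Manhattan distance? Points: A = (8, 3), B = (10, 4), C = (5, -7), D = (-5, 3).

Distances: d(A) = 17, d(B) = 18, d(C) = 24, d(D) = 4. Nearest: D = (-5, 3) with distance 4.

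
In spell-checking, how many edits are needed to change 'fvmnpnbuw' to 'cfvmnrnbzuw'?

Let D[i][j] be the edit distance between the first i characters of 'fvmnpnbuw' and the first j characters of 'cfvmnrnbzuw', with D[i][0] = i, D[0][j] = j, and D[i][j] = D[i-1][j-1] if the characters match, else 1 + min(D[i-1][j], D[i][j-1], D[i-1][j-1]). Filling the table (rows: prefixes of 'fvmnpnbuw', columns: prefixes of 'cfvmnrnbzuw'):
     ε  c  f  v  m  n  r  n  b  z  u  w
  ε  0  1  2  3  4  5  6  7  8  9 10 11
  f  1  1  1  2  3  4  5  6  7  8  9 10
  v  2  2  2  1  2  3  4  5  6  7  8  9
  m  3  3  3  2  1  2  3  4  5  6  7  8
  n  4  4  4  3  2  1  2  3  4  5  6  7
  p  5  5  5  4  3  2  2  3  4  5  6  7
  n  6  6  6  5  4  3  3  2  3  4  5  6
  b  7  7  7  6  5  4  4  3  2  3  4  5
  u  8  8  8  7  6  5  5  4  3  3  3  4
  w  9  9  9  8  7  6  6  5  4  4  4  3
The bottom-right entry gives D[9][11] = 3, so no sequence of fewer than 3 edits works. Backtracking through the table gives one optimal edit sequence (3 edits):
  fvmnpnbuw → cfvmnpnbuw (ins c @1)
  cfvmnpnbuw → cfvmnrnbuw (sub p→r @6)
  cfvmnrnbuw → cfvmnrnbzuw (ins z @9)
Edit distance = 3.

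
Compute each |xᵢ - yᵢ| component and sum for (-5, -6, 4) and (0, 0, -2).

Σ|x_i - y_i| = |-5 - 0| + |-6 - 0| + |4 - (-2)| = 5 + 6 + 6 = 17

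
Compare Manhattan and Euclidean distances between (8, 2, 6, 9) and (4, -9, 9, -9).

L1 = |8 - 4| + |2 - (-9)| + |6 - 9| + |9 - (-9)| = 4 + 11 + 3 + 18 = 36
L2 = √(4² + 11² + 3² + 18²) = √470 ≈ 21.6795
L1 ≥ L2 always (equality iff movement is along one axis); L1 > L2 here.
Ratio L1/L2 = 36/√470 ≈ 1.6606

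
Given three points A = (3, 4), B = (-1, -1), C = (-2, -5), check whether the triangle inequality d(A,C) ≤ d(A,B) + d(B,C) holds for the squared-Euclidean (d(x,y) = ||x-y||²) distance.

d(A,B) = 4² + 5² = 41, d(B,C) = 1² + 4² = 17, d(A,C) = 5² + 9² = 106.
d(A,C) = 106 > 41 + 17 = 58. Triangle inequality is VIOLATED. (Squared-Euclidean is not a metric — this is a counterexample.)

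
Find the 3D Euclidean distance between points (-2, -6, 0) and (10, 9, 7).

√(Σ(x_i - y_i)²) = √((-2 - 10)² + (-6 - 9)² + (0 - 7)²)
= √((-12)² + (-15)² + (-7)²) = √(144 + 225 + 49) = √418 ≈ 20.445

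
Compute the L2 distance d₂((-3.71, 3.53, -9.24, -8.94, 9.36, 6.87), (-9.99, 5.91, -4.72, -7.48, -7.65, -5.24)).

√(Σ(x_i - y_i)²) = √((-3.71 - (-9.99))² + (3.53 - 5.91)² + (-9.24 - (-4.72))² + (-8.94 - (-7.48))² + (9.36 - (-7.65))² + (6.87 - (-5.24))²)
= √(6.28² + (-2.38)² + (-4.52)² + (-1.46)² + 17.01² + 12.11²) = √(39.4384 + 5.6644 + 20.4304 + 2.1316 + 289.3401 + 146.6521) = √503.657 ≈ 22.4423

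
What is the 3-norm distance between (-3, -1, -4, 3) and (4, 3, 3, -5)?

(Σ|x_i - y_i|^3)^(1/3) = (|-3 - 4|^3 + |-1 - 3|^3 + |-4 - 3|^3 + |3 - (-5)|^3)^(1/3)
= (7^3 + 4^3 + 7^3 + 8^3)^(1/3) = (343 + 64 + 343 + 512)^(1/3) = (1262)^(1/3) ≈ 10.8065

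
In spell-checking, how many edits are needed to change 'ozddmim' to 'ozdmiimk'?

Let D[i][j] be the edit distance between the first i characters of 'ozddmim' and the first j characters of 'ozdmiimk', with D[i][0] = i, D[0][j] = j, and D[i][j] = D[i-1][j-1] if the characters match, else 1 + min(D[i-1][j], D[i][j-1], D[i-1][j-1]). Filling the table (rows: prefixes of 'ozddmim', columns: prefixes of 'ozdmiimk'):
     ε  o  z  d  m  i  i  m  k
  ε  0  1  2  3  4  5  6  7  8
  o  1  0  1  2  3  4  5  6  7
  z  2  1  0  1  2  3  4  5  6
  d  3  2  1  0  1  2  3  4  5
  d  4  3  2  1  1  2  3  4  5
  m  5  4  3  2  1  2  3  3  4
  i  6  5  4  3  2  1  2  3  4
  m  7  6  5  4  3  2  2  2  3
The bottom-right entry gives D[7][8] = 3, so no sequence of fewer than 3 edits works. Backtracking through the table gives one optimal edit sequence (3 edits):
  ozddmim → ozdmmim (sub d→m @4)
  ozdmmim → ozdmiim (sub m→i @5)
  ozdmiim → ozdmiimk (ins k @8)
Edit distance = 3.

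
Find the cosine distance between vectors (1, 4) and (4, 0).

With u = (1, 4), v = (4, 0):
u·v = 1·4 + 4·0 = 4 + 0 = 4.
|u| = √(1² + 4²) = √17, |v| = √(4² + 0²) = √16, so |u||v| = √(17·16) = √272.
cos θ = (u·v)/(|u||v|) = 4/√272 ≈ 0.2425
Cosine distance = 1 - cos θ ≈ 1 - 0.2425 = 0.7575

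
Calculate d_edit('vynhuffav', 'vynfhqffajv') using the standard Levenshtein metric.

Let D[i][j] be the edit distance between the first i characters of 'vynhuffav' and the first j characters of 'vynfhqffajv', with D[i][0] = i, D[0][j] = j, and D[i][j] = D[i-1][j-1] if the characters match, else 1 + min(D[i-1][j], D[i][j-1], D[i-1][j-1]). Filling the table (rows: prefixes of 'vynhuffav', columns: prefixes of 'vynfhqffajv'):
     ε  v  y  n  f  h  q  f  f  a  j  v
  ε  0  1  2  3  4  5  6  7  8  9 10 11
  v  1  0  1  2  3  4  5  6  7  8  9 10
  y  2  1  0  1  2  3  4  5  6  7  8  9
  n  3  2  1  0  1  2  3  4  5  6  7  8
  h  4  3  2  1  1  1  2  3  4  5  6  7
  u  5  4  3  2  2  2  2  3  4  5  6  7
  f  6  5  4  3  2  3  3  2  3  4  5  6
  f  7  6  5  4  3  3  4  3  2  3  4  5
  a  8  7  6  5  4  4  4  4  3  2  3  4
  v  9  8  7  6  5  5  5  5  4  3  3  3
The bottom-right entry gives D[9][11] = 3, so no sequence of fewer than 3 edits works. Backtracking through the table gives one optimal edit sequence (3 edits):
  vynhuffav → vynfhuffav (ins f @4)
  vynfhuffav → vynfhqffav (sub u→q @6)
  vynfhqffav → vynfhqffajv (ins j @10)
Edit distance = 3.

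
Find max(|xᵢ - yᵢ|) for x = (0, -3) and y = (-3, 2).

max(|x_i - y_i|) = max(|0 - (-3)|, |-3 - 2|) = max(3, 5) = 5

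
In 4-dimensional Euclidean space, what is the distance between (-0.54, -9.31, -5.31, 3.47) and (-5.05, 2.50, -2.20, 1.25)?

√(Σ(x_i - y_i)²) = √((-0.54 - (-5.05))² + (-9.31 - 2.5)² + (-5.31 - (-2.2))² + (3.47 - 1.25)²)
= √(4.51² + (-11.81)² + (-3.11)² + 2.22²) = √(20.3401 + 139.4761 + 9.6721 + 4.9284) = √174.4167 ≈ 13.2067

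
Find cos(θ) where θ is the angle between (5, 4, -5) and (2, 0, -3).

With u = (5, 4, -5), v = (2, 0, -3):
u·v = 5·2 + 4·0 + (-5)·(-3) = 10 + 0 + 15 = 25.
|u| = √(5² + 4² + (-5)²) = √66, |v| = √(2² + 0² + (-3)²) = √13, so |u||v| = √(66·13) = √858.
cos θ = (u·v)/(|u||v|) = 25/√858 ≈ 0.8535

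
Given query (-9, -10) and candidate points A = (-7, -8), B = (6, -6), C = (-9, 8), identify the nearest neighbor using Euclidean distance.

Distances: d(A) ≈ 2.8284, d(B) ≈ 15.5242, d(C) = 18. Nearest: A = (-7, -8) with distance 2.8284.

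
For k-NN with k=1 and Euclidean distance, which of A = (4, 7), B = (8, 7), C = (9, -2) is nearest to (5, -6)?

Distances: d(A) ≈ 13.0384, d(B) ≈ 13.3417, d(C) ≈ 5.6569. Nearest: C = (9, -2) with distance 5.6569.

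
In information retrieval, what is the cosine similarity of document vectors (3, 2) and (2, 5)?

With u = (3, 2), v = (2, 5):
u·v = 3·2 + 2·5 = 6 + 10 = 16.
|u| = √(3² + 2²) = √13, |v| = √(2² + 5²) = √29, so |u||v| = √(13·29) = √377.
cos θ = (u·v)/(|u||v|) = 16/√377 ≈ 0.824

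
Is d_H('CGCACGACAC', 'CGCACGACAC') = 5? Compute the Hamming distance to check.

Differing positions: none. Hamming distance = 0, so the claim that d_H = 5 is false.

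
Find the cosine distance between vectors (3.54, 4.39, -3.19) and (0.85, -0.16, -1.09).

With u = (3.54, 4.39, -3.19), v = (0.85, -0.16, -1.09):
u·v = 3.54·0.85 + 4.39·(-0.16) + (-3.19)·(-1.09) = 3.009 + (-0.7024) + 3.4771 = 5.7837.
|u| = √(3.54² + 4.39² + (-3.19)²) = √(12.5316 + 19.2721 + 10.1761) = √41.9798, |v| = √(0.85² + (-0.16)² + (-1.09)²) = √(0.7225 + 0.0256 + 1.1881) = √1.9362.
cos θ = (u·v)/(|u||v|) = 5.7837/(√41.9798·√1.9362) ≈ 0.6415
Cosine distance = 1 - cos θ ≈ 1 - 0.6415 = 0.3585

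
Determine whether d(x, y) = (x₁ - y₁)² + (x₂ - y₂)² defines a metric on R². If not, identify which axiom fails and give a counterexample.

No. The squared Euclidean distance fails the triangle inequality. Counterexample: x = (0, 0), y = (1, 4), z = (2, 8). d(x,z) = 2² + 8² = 68, but d(x,y) + d(y,z) = (1² + 4²) + (1² + 4²) = 17 + 17 = 34. Since 68 > 34, the triangle inequality is violated. (Note: √d, the ordinary Euclidean distance, IS a metric.)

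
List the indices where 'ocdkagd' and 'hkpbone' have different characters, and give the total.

Differing positions: 1, 2, 3, 4, 5, 6, 7. Hamming distance = 7.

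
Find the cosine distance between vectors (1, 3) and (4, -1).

With u = (1, 3), v = (4, -1):
u·v = 1·4 + 3·(-1) = 4 + (-3) = 1.
|u| = √(1² + 3²) = √10, |v| = √(4² + (-1)²) = √17, so |u||v| = √(10·17) = √170.
cos θ = (u·v)/(|u||v|) = 1/√170 ≈ 0.0767
Cosine distance = 1 - cos θ ≈ 1 - 0.0767 = 0.9233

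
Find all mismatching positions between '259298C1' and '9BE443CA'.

Differing positions: 1, 2, 3, 4, 5, 6, 8. Hamming distance = 7.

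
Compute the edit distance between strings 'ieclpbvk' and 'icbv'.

Let D[i][j] be the edit distance between the first i characters of 'ieclpbvk' and the first j characters of 'icbv', with D[i][0] = i, D[0][j] = j, and D[i][j] = D[i-1][j-1] if the characters match, else 1 + min(D[i-1][j], D[i][j-1], D[i-1][j-1]). Filling the table (rows: prefixes of 'ieclpbvk', columns: prefixes of 'icbv'):
     ε  i  c  b  v
  ε  0  1  2  3  4
  i  1  0  1  2  3
  e  2  1  1  2  3
  c  3  2  1  2  3
  l  4  3  2  2  3
  p  5  4  3  3  3
  b  6  5  4  3  4
  v  7  6  5  4  3
  k  8  7  6  5  4
The bottom-right entry gives D[8][4] = 4, so no sequence of fewer than 4 edits works. Backtracking through the table gives one optimal edit sequence (4 edits):
  ieclpbvk → iclpbvk (del e @2)
  iclpbvk → icpbvk (del l @3)
  icpbvk → icbvk (del p @3)
  icbvk → icbv (del k @5)
Edit distance = 4.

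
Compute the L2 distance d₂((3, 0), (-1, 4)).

√(Σ(x_i - y_i)²) = √((3 - (-1))² + (0 - 4)²)
= √(4² + (-4)²) = √(16 + 16) = √32 ≈ 5.6569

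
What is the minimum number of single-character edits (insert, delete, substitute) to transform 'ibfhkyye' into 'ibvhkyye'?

Let D[i][j] be the edit distance between the first i characters of 'ibfhkyye' and the first j characters of 'ibvhkyye', with D[i][0] = i, D[0][j] = j, and D[i][j] = D[i-1][j-1] if the characters match, else 1 + min(D[i-1][j], D[i][j-1], D[i-1][j-1]). Filling the table (rows: prefixes of 'ibfhkyye', columns: prefixes of 'ibvhkyye'):
     ε  i  b  v  h  k  y  y  e
  ε  0  1  2  3  4  5  6  7  8
  i  1  0  1  2  3  4  5  6  7
  b  2  1  0  1  2  3  4  5  6
  f  3  2  1  1  2  3  4  5  6
  h  4  3  2  2  1  2  3  4  5
  k  5  4  3  3  2  1  2  3  4
  y  6  5  4  4  3  2  1  2  3
  y  7  6  5  5  4  3  2  1  2
  e  8  7  6  6  5  4  3  2  1
The bottom-right entry gives D[8][8] = 1, so no sequence of fewer than 1 edit works. Backtracking through the table gives one optimal edit sequence (1 edit):
  ibfhkyye → ibvhkyye (sub f→v @3)
Edit distance = 1.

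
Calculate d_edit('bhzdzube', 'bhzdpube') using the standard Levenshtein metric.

Let D[i][j] be the edit distance between the first i characters of 'bhzdzube' and the first j characters of 'bhzdpube', with D[i][0] = i, D[0][j] = j, and D[i][j] = D[i-1][j-1] if the characters match, else 1 + min(D[i-1][j], D[i][j-1], D[i-1][j-1]). Filling the table (rows: prefixes of 'bhzdzube', columns: prefixes of 'bhzdpube'):
     ε  b  h  z  d  p  u  b  e
  ε  0  1  2  3  4  5  6  7  8
  b  1  0  1  2  3  4  5  6  7
  h  2  1  0  1  2  3  4  5  6
  z  3  2  1  0  1  2  3  4  5
  d  4  3  2  1  0  1  2  3  4
  z  5  4  3  2  1  1  2  3  4
  u  6  5  4  3  2  2  1  2  3
  b  7  6  5  4  3  3  2  1  2
  e  8  7  6  5  4  4  3  2  1
The bottom-right entry gives D[8][8] = 1, so no sequence of fewer than 1 edit works. Backtracking through the table gives one optimal edit sequence (1 edit):
  bhzdzube → bhzdpube (sub z→p @5)
Edit distance = 1.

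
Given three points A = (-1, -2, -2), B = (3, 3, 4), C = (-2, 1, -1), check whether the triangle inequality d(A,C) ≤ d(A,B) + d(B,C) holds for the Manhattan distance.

d(A,B) = 4 + 5 + 6 = 15, d(B,C) = 5 + 2 + 5 = 12, d(A,C) = 1 + 3 + 1 = 5.
d(A,C) = 5 ≤ 15 + 12 = 27. Triangle inequality is satisfied.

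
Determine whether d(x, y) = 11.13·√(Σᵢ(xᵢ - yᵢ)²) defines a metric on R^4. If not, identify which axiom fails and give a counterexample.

Yes. The L2 (Euclidean) norm induces a metric on R^4, and multiplying a metric by a positive constant 11.13 > 0 preserves all four axioms: non-negativity (11.13·||x-y|| ≥ 0), identity (11.13·||x-y|| = 0 ⟺ ||x-y|| = 0 ⟺ x = y), symmetry (||x-y|| = ||y-x||), and the triangle inequality (11.13·||x-z|| ≤ 11.13·||x-y|| + 11.13·||y-z||). So d is a metric.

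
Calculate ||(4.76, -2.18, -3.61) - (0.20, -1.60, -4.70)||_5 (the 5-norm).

(Σ|x_i - y_i|^5)^(1/5) = (|4.76 - 0.2|^5 + |-2.18 - (-1.6)|^5 + |-3.61 - (-4.7)|^5)^(1/5)
= (4.56^5 + 0.58^5 + 1.09^5)^(1/5) ≈ (1971.6245 + 0.0656 + 1.5386)^(1/5) = (1973.2287)^(1/5) ≈ 4.5607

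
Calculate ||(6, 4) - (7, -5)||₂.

√(Σ(x_i - y_i)²) = √((6 - 7)² + (4 - (-5))²)
= √((-1)² + 9²) = √(1 + 81) = √82 ≈ 9.0554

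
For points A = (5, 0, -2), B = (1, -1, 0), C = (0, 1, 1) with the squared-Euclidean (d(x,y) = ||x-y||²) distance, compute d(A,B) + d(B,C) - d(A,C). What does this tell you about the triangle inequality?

d(A,B) = 4² + 1² + 2² = 21, d(B,C) = 1² + 2² + 1² = 6, d(A,C) = 5² + 1² + 3² = 35.
d(A,B) + d(B,C) - d(A,C) = 21 + 6 - 35 = 27 - 35 = -8. This is < 0, so the triangle inequality FAILS for these points (squared-Euclidean is not a metric).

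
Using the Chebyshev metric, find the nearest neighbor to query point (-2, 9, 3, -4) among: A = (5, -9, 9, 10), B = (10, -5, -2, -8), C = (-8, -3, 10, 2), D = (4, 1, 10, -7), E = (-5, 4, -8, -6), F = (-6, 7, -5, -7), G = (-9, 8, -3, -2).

Distances: d(A) = 18, d(B) = 14, d(C) = 12, d(D) = 8, d(E) = 11, d(F) = 8, d(G) = 7. Nearest: G = (-9, 8, -3, -2) with distance 7.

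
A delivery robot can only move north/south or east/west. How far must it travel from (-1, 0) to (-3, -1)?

Σ|x_i - y_i| = |-1 - (-3)| + |0 - (-1)| = 2 + 1 = 3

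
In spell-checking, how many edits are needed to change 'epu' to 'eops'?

Let D[i][j] be the edit distance between the first i characters of 'epu' and the first j characters of 'eops', with D[i][0] = i, D[0][j] = j, and D[i][j] = D[i-1][j-1] if the characters match, else 1 + min(D[i-1][j], D[i][j-1], D[i-1][j-1]). Filling the table (rows: prefixes of 'epu', columns: prefixes of 'eops'):
     ε  e  o  p  s
  ε  0  1  2  3  4
  e  1  0  1  2  3
  p  2  1  1  1  2
  u  3  2  2  2  2
The bottom-right entry gives D[3][4] = 2, so no sequence of fewer than 2 edits works. Backtracking through the table gives one optimal edit sequence (2 edits):
  epu → eopu (ins o @2)
  eopu → eops (sub u→s @4)
Edit distance = 2.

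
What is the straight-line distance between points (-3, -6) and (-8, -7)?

√(Σ(x_i - y_i)²) = √((-3 - (-8))² + (-6 - (-7))²)
= √(5² + 1²) = √(25 + 1) = √26 ≈ 5.099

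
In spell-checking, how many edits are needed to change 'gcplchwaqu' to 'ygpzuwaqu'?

Let D[i][j] be the edit distance between the first i characters of 'gcplchwaqu' and the first j characters of 'ygpzuwaqu', with D[i][0] = i, D[0][j] = j, and D[i][j] = D[i-1][j-1] if the characters match, else 1 + min(D[i-1][j], D[i][j-1], D[i-1][j-1]). Filling the table (rows: prefixes of 'gcplchwaqu', columns: prefixes of 'ygpzuwaqu'):
     ε  y  g  p  z  u  w  a  q  u
  ε  0  1  2  3  4  5  6  7  8  9
  g  1  1  1  2  3  4  5  6  7  8
  c  2  2  2  2  3  4  5  6  7  8
  p  3  3  3  2  3  4  5  6  7  8
  l  4  4  4  3  3  4  5  6  7  8
  c  5  5  5  4  4  4  5  6  7  8
  h  6  6  6  5  5  5  5  6  7  8
  w  7  7  7  6  6  6  5  6  7  8
  a  8  8  8  7  7  7  6  5  6  7
  q  9  9  9  8  8  8  7  6  5  6
  u 10 10 10  9  9  8  8  7  6  5
The bottom-right entry gives D[10][9] = 5, so no sequence of fewer than 5 edits works. Backtracking through the table gives one optimal edit sequence (5 edits):
  gcplchwaqu → ycplchwaqu (sub g→y @1)
  ycplchwaqu → ygplchwaqu (sub c→g @2)
  ygplchwaqu → ygpchwaqu (del l @4)
  ygpchwaqu → ygpzhwaqu (sub c→z @4)
  ygpzhwaqu → ygpzuwaqu (sub h→u @5)
Edit distance = 5.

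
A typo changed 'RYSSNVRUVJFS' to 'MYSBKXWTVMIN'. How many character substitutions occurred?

Differing positions: 1, 4, 5, 6, 7, 8, 10, 11, 12. Hamming distance = 9.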